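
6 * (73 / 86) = 219 / 43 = 5.09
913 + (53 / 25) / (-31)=707522 / 775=912.93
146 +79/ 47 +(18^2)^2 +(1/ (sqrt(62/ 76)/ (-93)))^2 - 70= 5435817/ 47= 115655.68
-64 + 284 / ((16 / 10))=227 / 2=113.50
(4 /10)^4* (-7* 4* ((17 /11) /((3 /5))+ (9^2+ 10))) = -1383424 /20625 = -67.08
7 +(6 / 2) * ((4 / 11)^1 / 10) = 391 / 55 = 7.11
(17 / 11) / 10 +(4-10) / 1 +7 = 127 / 110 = 1.15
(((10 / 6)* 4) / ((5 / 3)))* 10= 40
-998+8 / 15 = -14962 / 15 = -997.47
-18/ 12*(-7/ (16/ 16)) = 21/ 2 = 10.50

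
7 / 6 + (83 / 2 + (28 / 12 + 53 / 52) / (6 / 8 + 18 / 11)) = 180473 / 4095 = 44.07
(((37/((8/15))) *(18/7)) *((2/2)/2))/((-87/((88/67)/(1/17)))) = -22.89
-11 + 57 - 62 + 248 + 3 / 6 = 465 / 2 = 232.50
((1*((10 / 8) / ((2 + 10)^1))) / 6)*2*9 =5 / 16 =0.31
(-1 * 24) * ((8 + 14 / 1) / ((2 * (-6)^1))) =44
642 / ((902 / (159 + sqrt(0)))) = 51039 / 451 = 113.17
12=12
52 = 52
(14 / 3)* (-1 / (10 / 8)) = -56 / 15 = -3.73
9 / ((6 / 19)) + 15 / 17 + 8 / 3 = 3269 / 102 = 32.05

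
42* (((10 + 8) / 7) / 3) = 36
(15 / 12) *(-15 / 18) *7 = -175 / 24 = -7.29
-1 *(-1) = 1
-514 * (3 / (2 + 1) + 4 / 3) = -1199.33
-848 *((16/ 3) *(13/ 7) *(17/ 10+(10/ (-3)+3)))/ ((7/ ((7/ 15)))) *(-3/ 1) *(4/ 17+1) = 3615872/ 1275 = 2835.98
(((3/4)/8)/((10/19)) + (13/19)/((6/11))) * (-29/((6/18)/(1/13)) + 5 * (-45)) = -6558379/19760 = -331.90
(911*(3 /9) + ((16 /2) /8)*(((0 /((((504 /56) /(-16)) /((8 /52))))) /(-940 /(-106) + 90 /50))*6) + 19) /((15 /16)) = 15488 /45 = 344.18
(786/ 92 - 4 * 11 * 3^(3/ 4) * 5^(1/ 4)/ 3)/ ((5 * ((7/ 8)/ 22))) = -7744 * 3^(3/ 4) * 5^(1/ 4)/ 105+34584/ 805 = -208.44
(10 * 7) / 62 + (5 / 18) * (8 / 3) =1565 / 837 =1.87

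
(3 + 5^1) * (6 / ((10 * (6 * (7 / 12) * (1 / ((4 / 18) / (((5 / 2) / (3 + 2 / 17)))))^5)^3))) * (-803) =-4035835286643646751496509171478619488256 / 10281687431587081218066807008368853302001953125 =-0.00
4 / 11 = 0.36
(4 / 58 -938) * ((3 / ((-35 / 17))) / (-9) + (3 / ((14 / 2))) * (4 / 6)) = -255680 / 609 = -419.84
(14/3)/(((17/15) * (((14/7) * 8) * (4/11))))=385/544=0.71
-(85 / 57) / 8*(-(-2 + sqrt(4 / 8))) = -85 / 228 + 85*sqrt(2) / 912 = -0.24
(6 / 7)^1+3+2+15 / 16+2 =985 / 112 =8.79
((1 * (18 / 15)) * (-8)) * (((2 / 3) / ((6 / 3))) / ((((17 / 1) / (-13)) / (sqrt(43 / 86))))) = 1.73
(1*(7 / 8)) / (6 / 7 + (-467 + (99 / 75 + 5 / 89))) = -109025 / 57909928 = -0.00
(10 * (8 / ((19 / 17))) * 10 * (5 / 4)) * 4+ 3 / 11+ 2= 748475 / 209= 3581.22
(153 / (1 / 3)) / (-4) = -459 / 4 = -114.75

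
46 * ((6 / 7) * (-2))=-552 / 7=-78.86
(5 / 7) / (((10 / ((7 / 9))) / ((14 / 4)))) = 7 / 36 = 0.19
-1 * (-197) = 197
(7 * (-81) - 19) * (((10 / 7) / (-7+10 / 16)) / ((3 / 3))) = 46880 / 357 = 131.32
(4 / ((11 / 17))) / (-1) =-68 / 11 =-6.18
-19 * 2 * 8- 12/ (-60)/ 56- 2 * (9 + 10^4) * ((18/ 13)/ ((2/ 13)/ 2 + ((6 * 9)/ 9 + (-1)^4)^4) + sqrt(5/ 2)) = -10009 * sqrt(10)- 1378897593/ 4369960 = -31966.78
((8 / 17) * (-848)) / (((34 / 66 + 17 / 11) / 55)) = -3078240 / 289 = -10651.35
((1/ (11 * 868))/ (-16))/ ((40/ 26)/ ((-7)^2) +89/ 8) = -91/ 155094984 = -0.00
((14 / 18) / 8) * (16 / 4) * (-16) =-56 / 9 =-6.22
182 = 182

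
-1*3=-3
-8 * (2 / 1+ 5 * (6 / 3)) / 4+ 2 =-22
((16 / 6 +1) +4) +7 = 44 / 3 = 14.67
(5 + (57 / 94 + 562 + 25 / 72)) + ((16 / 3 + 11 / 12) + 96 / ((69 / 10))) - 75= 39936895 / 77832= 513.12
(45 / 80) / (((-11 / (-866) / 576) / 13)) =3647592 / 11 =331599.27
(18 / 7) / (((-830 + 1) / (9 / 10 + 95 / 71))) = -2043 / 294295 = -0.01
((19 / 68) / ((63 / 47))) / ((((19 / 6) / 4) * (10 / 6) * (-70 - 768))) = -0.00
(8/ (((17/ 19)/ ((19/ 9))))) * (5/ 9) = 14440/ 1377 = 10.49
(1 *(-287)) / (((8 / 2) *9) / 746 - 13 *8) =107051 / 38774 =2.76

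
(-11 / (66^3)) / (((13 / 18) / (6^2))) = -3 / 1573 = -0.00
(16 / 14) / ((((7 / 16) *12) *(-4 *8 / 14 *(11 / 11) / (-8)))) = 0.76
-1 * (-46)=46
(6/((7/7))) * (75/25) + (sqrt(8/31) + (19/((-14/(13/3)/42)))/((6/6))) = -229 + 2 * sqrt(62)/31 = -228.49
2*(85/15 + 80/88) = 434/33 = 13.15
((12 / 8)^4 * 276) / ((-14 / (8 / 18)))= -621 / 14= -44.36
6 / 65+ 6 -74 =-4414 / 65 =-67.91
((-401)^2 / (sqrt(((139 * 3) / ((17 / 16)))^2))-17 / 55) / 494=150235511 / 181278240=0.83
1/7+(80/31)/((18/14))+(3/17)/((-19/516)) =-1666967/630819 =-2.64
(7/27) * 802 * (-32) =-179648/27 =-6653.63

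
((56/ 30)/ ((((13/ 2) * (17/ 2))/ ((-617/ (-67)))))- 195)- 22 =-48127681/ 222105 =-216.69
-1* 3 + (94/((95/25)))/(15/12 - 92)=-3.27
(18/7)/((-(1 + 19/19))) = -1.29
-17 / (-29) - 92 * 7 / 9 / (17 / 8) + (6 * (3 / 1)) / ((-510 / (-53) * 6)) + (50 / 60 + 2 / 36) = -471599 / 14790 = -31.89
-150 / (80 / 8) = -15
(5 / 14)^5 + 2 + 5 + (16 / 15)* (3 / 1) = 10.21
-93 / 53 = -1.75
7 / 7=1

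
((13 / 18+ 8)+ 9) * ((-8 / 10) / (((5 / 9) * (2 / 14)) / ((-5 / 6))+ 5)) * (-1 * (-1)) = -4466 / 1545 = -2.89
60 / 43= 1.40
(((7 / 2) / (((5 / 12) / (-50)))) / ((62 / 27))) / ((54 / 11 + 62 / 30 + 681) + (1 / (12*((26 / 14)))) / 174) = -8464856400 / 31839887743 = -0.27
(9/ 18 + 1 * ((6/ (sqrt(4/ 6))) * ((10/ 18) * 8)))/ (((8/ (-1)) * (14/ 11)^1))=-55 * sqrt(6)/ 42- 11/ 224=-3.26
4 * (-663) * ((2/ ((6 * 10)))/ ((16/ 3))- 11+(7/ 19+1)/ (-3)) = 23077483/ 760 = 30365.11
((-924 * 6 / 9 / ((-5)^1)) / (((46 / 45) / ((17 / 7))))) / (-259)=-6732 / 5957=-1.13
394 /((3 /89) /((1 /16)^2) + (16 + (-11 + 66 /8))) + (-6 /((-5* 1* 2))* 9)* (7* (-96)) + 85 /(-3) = -425177213 /116835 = -3639.13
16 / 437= 0.04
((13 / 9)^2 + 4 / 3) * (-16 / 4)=-1108 / 81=-13.68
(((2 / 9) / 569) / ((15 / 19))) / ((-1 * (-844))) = 19 / 32415930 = 0.00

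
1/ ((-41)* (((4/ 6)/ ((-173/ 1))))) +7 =1093/ 82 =13.33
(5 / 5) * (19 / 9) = 19 / 9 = 2.11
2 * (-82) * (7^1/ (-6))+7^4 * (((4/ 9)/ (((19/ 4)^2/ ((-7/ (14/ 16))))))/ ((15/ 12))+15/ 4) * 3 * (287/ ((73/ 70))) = 1135908171391/ 158118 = 7183927.01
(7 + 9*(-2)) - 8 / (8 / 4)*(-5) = 9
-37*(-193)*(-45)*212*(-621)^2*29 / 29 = -26271847114740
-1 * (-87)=87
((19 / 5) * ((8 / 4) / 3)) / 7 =38 / 105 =0.36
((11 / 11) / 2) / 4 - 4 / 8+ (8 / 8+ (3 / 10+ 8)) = 357 / 40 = 8.92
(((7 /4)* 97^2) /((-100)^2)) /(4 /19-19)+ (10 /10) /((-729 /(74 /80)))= -44070353 /495720000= -0.09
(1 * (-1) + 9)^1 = 8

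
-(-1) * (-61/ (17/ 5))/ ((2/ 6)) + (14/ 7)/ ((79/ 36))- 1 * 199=-251.91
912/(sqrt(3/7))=1393.10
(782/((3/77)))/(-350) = -4301/75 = -57.35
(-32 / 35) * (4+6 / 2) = -32 / 5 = -6.40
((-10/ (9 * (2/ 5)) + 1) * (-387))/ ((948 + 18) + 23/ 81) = 55728/ 78269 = 0.71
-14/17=-0.82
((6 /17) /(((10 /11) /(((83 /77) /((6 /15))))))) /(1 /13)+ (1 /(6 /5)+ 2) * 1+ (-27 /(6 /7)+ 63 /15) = -38791 /3570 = -10.87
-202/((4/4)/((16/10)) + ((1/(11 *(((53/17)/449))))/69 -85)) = 65006832/27092161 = 2.40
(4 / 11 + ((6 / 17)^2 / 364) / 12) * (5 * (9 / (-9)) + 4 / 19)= -420817 / 241604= -1.74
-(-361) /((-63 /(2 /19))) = -38 /63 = -0.60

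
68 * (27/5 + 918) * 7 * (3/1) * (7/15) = 15383844/25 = 615353.76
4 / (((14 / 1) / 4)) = 8 / 7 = 1.14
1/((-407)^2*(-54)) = -1/8945046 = -0.00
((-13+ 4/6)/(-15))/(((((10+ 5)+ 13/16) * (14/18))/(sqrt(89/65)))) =0.08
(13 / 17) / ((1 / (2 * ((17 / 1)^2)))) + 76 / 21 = 9358 / 21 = 445.62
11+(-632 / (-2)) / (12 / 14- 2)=-265.50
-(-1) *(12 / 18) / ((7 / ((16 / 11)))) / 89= 32 / 20559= 0.00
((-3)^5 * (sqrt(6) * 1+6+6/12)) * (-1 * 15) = 3645 * sqrt(6)+47385/2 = 32620.89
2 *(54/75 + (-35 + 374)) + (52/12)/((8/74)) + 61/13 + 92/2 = 3003841/3900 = 770.22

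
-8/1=-8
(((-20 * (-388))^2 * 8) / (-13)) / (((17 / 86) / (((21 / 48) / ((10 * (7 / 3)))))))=-776807040 / 221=-3514963.98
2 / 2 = 1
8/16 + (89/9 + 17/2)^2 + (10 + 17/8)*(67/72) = 1814059/5184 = 349.93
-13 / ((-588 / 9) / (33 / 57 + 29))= 10959 / 1862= 5.89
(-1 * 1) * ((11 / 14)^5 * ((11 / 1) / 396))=-161051 / 19361664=-0.01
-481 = -481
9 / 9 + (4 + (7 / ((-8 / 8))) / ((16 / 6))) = 19 / 8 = 2.38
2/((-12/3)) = -1/2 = -0.50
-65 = -65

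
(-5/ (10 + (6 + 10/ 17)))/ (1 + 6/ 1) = -85/ 1974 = -0.04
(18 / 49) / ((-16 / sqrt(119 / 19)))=-9 * sqrt(2261) / 7448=-0.06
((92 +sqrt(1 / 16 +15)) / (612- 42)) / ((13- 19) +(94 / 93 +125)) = 31 * sqrt(241) / 8482360 +1426 / 1060295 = 0.00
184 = 184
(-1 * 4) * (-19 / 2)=38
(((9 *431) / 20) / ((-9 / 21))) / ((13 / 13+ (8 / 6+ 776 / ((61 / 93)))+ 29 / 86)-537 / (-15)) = -71222319 / 192247934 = -0.37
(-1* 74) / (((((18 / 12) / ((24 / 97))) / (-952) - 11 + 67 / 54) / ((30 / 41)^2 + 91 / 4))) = 1191252291264 / 6751317931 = 176.45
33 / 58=0.57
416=416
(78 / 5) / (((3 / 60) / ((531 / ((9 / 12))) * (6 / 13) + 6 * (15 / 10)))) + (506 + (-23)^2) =105795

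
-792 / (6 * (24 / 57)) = -627 / 2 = -313.50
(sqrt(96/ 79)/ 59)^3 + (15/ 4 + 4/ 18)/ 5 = 384 * sqrt(474)/ 1281770339 + 143/ 180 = 0.79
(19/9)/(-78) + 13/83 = 7549/58266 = 0.13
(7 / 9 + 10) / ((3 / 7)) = 679 / 27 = 25.15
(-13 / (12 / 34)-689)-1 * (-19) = -706.83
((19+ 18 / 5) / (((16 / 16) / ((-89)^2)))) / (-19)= -895073 / 95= -9421.82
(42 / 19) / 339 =14 / 2147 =0.01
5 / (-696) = -5 / 696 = -0.01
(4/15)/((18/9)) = 0.13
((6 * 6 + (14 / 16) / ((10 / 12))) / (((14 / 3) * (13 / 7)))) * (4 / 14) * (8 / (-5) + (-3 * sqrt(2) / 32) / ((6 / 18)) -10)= -4959 / 350 -1539 * sqrt(2) / 4480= -14.65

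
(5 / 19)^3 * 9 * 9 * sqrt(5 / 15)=3375 * sqrt(3) / 6859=0.85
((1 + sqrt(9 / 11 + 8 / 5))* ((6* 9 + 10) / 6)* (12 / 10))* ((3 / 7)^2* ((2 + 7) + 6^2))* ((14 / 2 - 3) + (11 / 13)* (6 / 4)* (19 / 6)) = 540432 / 637 + 540432* sqrt(7315) / 35035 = 2167.71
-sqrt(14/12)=-sqrt(42)/6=-1.08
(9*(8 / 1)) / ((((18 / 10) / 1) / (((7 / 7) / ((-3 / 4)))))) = -160 / 3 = -53.33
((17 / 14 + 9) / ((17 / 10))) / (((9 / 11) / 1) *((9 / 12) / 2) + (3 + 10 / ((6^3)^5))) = 1849002451845120 / 1017627239436689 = 1.82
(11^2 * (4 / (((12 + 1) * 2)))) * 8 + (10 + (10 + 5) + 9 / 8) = 18205 / 104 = 175.05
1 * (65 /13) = 5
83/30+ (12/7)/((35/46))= 5.02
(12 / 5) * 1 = 12 / 5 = 2.40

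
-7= -7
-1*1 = -1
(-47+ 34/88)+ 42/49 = -14093/308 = -45.76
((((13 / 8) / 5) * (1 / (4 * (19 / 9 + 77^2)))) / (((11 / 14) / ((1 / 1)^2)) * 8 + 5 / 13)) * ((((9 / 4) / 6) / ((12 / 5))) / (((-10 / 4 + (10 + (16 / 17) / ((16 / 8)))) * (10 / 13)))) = 138411 / 2644585369600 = 0.00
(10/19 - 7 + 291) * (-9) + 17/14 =-680833/266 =-2559.52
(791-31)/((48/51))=1615/2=807.50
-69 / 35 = -1.97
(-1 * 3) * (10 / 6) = -5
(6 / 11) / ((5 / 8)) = 48 / 55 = 0.87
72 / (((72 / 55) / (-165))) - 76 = -9151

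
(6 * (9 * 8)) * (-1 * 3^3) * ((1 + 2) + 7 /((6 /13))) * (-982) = 208081872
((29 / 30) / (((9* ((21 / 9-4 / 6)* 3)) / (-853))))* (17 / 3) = -420529 / 4050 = -103.83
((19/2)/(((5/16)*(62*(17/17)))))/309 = 76/47895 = 0.00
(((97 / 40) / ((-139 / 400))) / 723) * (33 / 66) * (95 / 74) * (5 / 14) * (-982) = 113114125 / 52057446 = 2.17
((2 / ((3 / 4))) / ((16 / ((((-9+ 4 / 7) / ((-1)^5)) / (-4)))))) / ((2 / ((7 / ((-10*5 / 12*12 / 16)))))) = 59 / 150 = 0.39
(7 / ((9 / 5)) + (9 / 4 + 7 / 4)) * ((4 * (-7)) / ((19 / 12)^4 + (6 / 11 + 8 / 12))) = -50383872 / 1710011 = -29.46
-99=-99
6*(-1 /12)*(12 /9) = -2 /3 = -0.67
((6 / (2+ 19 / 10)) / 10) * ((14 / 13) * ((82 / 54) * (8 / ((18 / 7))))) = 32144 / 41067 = 0.78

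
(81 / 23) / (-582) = -27 / 4462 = -0.01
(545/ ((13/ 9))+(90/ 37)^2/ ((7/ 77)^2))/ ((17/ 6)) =6866910/ 17797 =385.85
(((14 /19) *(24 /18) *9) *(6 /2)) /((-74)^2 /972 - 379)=-15309 /215479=-0.07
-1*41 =-41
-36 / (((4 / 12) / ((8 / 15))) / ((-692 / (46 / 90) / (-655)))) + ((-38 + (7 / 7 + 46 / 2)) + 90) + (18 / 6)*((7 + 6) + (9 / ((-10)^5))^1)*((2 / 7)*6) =1792359421 / 75325000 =23.80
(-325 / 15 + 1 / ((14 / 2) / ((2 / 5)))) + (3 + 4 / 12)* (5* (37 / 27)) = 3487 / 2835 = 1.23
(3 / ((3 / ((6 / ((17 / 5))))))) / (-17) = -30 / 289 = -0.10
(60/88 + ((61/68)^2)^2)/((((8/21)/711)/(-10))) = -23341973548005/940780544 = -24811.28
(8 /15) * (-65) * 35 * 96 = -116480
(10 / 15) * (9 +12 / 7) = 50 / 7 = 7.14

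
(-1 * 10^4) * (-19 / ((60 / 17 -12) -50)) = -1615000 / 497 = -3249.50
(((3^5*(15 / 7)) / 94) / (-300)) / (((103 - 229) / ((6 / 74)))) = 81 / 6816880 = 0.00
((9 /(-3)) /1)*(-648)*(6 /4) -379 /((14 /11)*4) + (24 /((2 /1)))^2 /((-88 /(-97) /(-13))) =778.10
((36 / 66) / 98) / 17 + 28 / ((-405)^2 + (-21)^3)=180214 / 354525633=0.00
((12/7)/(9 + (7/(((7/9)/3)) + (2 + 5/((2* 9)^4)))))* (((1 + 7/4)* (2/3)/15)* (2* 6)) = 0.07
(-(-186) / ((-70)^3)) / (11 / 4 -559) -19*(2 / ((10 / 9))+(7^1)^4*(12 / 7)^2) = -12792549223032 / 95396875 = -134098.20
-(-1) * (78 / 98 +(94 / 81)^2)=688843 / 321489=2.14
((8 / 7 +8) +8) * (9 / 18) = 60 / 7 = 8.57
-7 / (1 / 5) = -35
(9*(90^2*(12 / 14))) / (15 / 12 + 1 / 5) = 8748000 / 203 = 43093.60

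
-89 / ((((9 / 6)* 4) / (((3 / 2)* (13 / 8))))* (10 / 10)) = -1157 / 32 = -36.16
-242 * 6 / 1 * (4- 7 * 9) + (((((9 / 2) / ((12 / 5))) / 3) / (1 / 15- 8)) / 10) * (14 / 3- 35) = 23301761 / 272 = 85668.24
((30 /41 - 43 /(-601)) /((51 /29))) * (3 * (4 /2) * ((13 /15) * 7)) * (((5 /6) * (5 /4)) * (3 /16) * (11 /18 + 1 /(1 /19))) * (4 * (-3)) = -92192528155 /120642336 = -764.18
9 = 9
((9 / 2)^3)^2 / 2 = 531441 / 128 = 4151.88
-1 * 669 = -669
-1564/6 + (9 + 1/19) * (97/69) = -108350/437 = -247.94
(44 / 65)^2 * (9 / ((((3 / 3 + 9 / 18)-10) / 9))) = -4.37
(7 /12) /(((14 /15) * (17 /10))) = 25 /68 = 0.37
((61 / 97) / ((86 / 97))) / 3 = 61 / 258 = 0.24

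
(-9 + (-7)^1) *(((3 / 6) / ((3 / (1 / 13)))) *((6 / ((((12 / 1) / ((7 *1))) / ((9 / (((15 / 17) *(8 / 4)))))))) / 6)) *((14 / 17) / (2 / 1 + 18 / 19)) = -133 / 780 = -0.17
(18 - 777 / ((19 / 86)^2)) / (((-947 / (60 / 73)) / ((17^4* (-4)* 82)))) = -9435118303696320 / 24956291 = -378065727.14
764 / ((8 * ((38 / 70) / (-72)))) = -240660 / 19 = -12666.32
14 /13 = 1.08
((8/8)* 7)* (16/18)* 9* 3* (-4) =-672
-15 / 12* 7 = -35 / 4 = -8.75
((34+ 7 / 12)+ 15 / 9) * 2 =145 / 2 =72.50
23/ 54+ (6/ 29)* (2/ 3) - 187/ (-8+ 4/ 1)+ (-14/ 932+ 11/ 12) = 8796388/ 182439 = 48.22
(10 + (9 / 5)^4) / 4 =12811 / 2500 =5.12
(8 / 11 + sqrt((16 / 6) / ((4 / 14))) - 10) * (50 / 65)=-1020 / 143 + 20 * sqrt(21) / 39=-4.78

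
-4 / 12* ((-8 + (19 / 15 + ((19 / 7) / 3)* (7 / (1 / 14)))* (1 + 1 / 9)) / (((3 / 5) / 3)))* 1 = -12410 / 81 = -153.21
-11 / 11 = -1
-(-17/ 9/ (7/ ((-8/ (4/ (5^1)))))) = -170/ 63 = -2.70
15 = 15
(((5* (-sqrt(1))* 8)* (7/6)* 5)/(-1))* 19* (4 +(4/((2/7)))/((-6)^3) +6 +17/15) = 49070.43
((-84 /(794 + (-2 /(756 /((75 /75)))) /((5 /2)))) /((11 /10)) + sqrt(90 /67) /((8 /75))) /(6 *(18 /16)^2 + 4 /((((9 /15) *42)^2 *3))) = -302456851200 /23887632363419 + 10716300 *sqrt(670) /193911467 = 1.42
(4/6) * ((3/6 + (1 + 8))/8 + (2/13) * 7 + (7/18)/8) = 2165/1404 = 1.54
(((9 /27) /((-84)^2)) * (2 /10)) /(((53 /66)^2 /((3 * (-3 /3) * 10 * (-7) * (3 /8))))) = 363 /314608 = 0.00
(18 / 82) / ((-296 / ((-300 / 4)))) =675 / 12136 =0.06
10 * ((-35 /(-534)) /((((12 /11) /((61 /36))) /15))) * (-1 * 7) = -4109875 /38448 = -106.89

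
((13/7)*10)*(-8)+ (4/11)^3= -1383792/9317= -148.52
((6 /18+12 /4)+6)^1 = 28 /3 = 9.33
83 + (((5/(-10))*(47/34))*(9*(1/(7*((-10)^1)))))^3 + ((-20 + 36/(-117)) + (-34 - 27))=2373687802571/1402052288000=1.69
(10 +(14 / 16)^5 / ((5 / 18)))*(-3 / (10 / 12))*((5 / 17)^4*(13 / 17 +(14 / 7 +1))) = -218354175 / 181741696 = -1.20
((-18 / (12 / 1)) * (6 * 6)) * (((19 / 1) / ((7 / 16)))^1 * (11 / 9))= -20064 / 7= -2866.29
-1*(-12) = 12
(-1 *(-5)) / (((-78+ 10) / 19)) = -95 / 68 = -1.40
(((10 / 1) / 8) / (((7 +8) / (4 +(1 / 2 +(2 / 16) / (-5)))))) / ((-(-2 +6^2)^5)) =-179 / 21809003520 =-0.00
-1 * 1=-1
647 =647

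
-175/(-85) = 35/17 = 2.06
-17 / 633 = -0.03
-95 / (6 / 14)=-665 / 3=-221.67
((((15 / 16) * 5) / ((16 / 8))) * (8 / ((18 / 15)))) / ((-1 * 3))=-125 / 24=-5.21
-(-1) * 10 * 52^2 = 27040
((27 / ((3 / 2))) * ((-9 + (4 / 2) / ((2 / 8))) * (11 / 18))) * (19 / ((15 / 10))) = -418 / 3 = -139.33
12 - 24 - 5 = -17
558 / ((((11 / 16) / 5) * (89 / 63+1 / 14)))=5624640 / 2057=2734.39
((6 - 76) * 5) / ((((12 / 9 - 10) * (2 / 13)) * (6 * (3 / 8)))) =350 / 3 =116.67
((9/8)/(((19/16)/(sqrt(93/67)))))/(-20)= -9*sqrt(6231)/12730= -0.06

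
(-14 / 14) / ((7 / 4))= -4 / 7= -0.57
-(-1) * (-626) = -626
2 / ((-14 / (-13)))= 13 / 7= 1.86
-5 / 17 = -0.29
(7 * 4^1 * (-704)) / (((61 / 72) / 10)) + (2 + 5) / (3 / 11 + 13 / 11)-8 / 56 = -1589543777 / 6832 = -232661.56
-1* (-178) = 178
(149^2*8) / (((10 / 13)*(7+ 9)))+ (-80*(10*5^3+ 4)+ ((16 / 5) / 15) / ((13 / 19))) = -334967249 / 3900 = -85889.04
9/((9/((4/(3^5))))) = 4/243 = 0.02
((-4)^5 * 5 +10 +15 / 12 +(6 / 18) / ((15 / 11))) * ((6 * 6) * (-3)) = 2758593 / 5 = 551718.60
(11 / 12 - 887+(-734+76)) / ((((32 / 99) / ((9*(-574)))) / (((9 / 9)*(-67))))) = -1653427498.08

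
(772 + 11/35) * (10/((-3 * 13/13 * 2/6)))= -54062/7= -7723.14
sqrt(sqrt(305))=305^(1 / 4)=4.18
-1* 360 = -360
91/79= 1.15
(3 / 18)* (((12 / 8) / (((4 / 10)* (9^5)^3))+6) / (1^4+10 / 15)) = 1647129056757197 / 2745215094595320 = 0.60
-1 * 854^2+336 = -728980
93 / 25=3.72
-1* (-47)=47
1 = 1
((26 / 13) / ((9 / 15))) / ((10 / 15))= 5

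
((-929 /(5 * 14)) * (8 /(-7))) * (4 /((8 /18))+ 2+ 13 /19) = 177.22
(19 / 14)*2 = 19 / 7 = 2.71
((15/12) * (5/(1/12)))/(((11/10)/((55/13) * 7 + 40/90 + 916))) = 27672250/429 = 64504.08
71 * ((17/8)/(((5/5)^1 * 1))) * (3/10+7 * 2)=172601/80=2157.51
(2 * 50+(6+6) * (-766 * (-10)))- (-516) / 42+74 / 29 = 18683072 / 203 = 92034.84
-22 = -22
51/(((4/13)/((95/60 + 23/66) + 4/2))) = 114699/176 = 651.70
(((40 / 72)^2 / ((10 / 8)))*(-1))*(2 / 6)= -20 / 243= -0.08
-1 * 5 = -5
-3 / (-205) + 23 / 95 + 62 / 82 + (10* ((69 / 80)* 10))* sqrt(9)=809421 / 3116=259.76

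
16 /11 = 1.45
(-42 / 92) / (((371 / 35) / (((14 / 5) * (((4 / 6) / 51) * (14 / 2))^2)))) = -9604 / 9511857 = -0.00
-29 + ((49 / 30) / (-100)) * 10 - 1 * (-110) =24251 / 300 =80.84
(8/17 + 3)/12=59/204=0.29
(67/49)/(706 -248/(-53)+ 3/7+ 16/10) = 17755/9254511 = 0.00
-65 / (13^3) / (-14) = 0.00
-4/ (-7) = 4/ 7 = 0.57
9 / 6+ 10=23 / 2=11.50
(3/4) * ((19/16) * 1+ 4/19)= 1.05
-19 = -19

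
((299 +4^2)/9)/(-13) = -2.69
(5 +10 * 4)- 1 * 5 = 40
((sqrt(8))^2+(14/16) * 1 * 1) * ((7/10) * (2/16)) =497/640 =0.78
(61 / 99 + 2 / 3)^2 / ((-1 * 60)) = -16129 / 588060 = -0.03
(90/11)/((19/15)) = 1350/209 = 6.46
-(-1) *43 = 43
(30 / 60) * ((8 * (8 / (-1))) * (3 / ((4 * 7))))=-24 / 7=-3.43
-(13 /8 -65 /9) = 403 /72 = 5.60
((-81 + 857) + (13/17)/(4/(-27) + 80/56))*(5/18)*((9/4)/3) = 15974605/98736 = 161.79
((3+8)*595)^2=42837025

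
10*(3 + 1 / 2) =35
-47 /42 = -1.12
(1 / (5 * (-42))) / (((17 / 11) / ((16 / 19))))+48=1627832 / 33915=48.00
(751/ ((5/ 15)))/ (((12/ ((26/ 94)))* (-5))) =-9763/ 940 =-10.39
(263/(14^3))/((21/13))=3419/57624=0.06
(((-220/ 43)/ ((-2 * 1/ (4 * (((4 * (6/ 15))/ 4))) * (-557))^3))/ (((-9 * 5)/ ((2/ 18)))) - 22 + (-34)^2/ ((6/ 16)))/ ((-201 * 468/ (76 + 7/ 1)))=-9556375438452537989/ 3538677525479430750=-2.70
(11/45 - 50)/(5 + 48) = -2239/2385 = -0.94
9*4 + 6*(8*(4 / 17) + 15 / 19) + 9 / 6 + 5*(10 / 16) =146399 / 2584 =56.66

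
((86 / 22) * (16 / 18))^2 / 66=59168 / 323433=0.18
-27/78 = -9/26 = -0.35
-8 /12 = -2 /3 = -0.67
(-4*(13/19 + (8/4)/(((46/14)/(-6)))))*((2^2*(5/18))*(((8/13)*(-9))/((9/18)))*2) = -1660160/5681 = -292.23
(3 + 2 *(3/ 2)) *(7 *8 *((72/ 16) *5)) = 7560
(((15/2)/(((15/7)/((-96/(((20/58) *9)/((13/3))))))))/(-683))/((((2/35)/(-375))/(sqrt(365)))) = -9236500 *sqrt(365)/2049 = -86121.56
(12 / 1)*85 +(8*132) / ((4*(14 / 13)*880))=142839 / 140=1020.28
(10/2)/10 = 1/2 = 0.50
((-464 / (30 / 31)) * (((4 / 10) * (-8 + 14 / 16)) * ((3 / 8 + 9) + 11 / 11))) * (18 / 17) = 12759507 / 850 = 15011.18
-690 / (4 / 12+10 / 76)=-1484.15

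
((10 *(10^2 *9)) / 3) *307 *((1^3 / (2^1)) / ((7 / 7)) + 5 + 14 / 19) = 109138500 / 19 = 5744131.58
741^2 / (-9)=-61009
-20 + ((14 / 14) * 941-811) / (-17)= -470 / 17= -27.65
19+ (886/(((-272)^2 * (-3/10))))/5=1053829/55488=18.99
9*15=135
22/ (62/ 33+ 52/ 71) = 25773/ 3059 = 8.43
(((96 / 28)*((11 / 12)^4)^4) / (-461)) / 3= -45949729863572161 / 74577687931785314304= -0.00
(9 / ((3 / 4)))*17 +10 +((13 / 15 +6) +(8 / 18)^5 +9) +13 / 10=27302369 / 118098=231.18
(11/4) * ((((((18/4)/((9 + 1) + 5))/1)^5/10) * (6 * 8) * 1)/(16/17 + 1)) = 0.02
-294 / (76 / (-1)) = 147 / 38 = 3.87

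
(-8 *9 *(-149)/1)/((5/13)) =139464/5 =27892.80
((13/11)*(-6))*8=-624/11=-56.73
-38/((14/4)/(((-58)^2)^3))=-2893220633344/7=-413317233334.86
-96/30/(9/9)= -3.20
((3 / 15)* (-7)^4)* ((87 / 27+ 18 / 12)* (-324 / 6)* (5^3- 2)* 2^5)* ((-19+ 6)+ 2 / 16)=6205326876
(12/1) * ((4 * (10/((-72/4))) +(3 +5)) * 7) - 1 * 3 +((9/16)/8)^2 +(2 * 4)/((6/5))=8011857/16384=489.00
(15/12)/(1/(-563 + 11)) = -690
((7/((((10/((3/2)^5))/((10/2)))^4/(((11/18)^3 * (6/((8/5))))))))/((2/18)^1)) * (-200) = -150399862333875/67108864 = -2241132.59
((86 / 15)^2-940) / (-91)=204104 / 20475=9.97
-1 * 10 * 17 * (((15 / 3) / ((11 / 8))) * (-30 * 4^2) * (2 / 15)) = 435200 / 11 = 39563.64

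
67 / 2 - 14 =39 / 2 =19.50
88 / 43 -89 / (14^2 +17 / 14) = 189390 / 118723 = 1.60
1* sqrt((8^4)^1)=64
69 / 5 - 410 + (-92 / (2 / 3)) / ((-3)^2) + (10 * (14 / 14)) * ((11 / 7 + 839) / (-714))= -5289209 / 12495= -423.31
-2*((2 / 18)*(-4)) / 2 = 4 / 9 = 0.44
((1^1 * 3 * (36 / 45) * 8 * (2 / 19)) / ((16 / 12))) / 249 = 48 / 7885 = 0.01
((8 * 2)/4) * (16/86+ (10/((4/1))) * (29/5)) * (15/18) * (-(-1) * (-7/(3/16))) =-235760/129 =-1827.60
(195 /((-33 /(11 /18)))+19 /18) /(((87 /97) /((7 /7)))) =-2231 /783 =-2.85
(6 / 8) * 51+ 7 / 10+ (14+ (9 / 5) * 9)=1383 / 20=69.15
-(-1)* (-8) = -8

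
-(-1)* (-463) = -463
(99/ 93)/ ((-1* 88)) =-3/ 248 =-0.01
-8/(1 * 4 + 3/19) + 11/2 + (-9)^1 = -857/158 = -5.42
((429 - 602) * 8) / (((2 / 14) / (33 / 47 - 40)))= 17893736 / 47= 380717.79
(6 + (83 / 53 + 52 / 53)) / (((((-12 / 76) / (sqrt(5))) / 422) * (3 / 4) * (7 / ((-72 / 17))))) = 116228928 * sqrt(5) / 6307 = 41207.51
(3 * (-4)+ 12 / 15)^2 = 3136 / 25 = 125.44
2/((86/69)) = 69/43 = 1.60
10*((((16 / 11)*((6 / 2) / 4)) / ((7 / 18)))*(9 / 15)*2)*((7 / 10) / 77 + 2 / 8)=36936 / 4235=8.72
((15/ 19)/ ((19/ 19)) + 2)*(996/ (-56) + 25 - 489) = -18815/ 14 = -1343.93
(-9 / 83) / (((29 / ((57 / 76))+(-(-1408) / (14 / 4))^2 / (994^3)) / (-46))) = 3735569719917 / 28958308000462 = 0.13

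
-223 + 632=409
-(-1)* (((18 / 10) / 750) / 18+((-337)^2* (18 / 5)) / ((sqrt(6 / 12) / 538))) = 311071036.30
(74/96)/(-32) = -37/1536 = -0.02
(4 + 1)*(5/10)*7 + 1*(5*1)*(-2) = 15/2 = 7.50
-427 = -427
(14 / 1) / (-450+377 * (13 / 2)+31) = 28 / 4063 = 0.01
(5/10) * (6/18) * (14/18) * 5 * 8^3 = 8960/27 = 331.85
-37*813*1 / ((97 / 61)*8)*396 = -181659159 / 194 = -936387.42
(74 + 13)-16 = 71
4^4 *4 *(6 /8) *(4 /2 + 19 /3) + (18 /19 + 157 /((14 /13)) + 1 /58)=25250816 /3857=6546.75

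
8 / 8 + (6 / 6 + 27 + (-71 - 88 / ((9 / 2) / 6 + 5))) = -1318 / 23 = -57.30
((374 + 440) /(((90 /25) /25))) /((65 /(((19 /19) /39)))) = 10175 /4563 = 2.23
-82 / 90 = -0.91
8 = 8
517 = 517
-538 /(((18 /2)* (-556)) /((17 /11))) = 4573 /27522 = 0.17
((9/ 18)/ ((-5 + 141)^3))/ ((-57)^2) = 0.00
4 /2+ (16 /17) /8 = 2.12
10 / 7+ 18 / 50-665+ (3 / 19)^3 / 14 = -227448263 / 342950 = -663.21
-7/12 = -0.58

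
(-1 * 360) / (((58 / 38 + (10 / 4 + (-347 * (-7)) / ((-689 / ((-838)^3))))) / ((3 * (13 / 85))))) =-73519056 / 923404718743337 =-0.00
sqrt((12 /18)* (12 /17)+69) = sqrt(20077) /17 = 8.33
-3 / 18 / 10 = -1 / 60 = -0.02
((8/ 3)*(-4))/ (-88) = 4/ 33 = 0.12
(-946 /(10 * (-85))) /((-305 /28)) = -0.10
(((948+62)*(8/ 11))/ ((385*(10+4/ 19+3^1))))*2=61408/ 212597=0.29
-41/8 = -5.12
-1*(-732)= 732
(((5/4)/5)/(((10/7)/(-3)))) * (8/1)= -4.20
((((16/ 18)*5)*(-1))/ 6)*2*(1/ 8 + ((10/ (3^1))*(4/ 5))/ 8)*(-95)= 5225/ 81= 64.51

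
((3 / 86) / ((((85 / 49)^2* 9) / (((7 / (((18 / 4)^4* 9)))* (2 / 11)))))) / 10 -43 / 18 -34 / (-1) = 191369426771287 / 6053865864750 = 31.61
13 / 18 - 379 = -6809 / 18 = -378.28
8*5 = 40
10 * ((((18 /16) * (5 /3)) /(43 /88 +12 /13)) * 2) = 8580 /323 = 26.56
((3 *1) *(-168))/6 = -84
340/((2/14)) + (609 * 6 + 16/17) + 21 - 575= 93176/17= 5480.94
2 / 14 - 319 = -2232 / 7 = -318.86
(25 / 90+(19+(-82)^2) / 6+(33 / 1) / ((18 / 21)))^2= 437939329 / 324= 1351664.60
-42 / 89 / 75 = -14 / 2225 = -0.01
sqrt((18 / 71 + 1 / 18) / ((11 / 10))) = 0.53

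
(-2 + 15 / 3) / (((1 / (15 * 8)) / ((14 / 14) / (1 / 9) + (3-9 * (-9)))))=33480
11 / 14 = 0.79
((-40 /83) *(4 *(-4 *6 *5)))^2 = 368640000 /6889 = 53511.39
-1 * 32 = -32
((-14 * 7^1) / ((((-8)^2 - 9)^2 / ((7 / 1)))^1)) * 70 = -9604 / 605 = -15.87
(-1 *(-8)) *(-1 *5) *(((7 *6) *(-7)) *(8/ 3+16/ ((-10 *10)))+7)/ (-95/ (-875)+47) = 425810/ 687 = 619.81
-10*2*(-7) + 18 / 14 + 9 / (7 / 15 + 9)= 141383 / 994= 142.24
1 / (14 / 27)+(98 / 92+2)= 804 / 161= 4.99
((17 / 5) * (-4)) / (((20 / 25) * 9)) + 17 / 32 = -391 / 288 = -1.36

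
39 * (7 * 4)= 1092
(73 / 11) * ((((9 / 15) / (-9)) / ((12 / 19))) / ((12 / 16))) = -1387 / 1485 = -0.93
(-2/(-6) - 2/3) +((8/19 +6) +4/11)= 4045/627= 6.45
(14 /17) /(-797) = -14 /13549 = -0.00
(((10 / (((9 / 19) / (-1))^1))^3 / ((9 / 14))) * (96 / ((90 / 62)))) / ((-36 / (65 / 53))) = 309587824000 / 9388791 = 32974.19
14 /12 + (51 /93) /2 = 134 /93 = 1.44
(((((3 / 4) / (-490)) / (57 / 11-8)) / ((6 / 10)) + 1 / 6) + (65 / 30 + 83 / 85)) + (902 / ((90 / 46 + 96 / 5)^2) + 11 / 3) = 54983828540719 / 6114358577880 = 8.99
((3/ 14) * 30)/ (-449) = -0.01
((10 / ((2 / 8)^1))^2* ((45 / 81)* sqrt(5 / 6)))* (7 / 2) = 2840.04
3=3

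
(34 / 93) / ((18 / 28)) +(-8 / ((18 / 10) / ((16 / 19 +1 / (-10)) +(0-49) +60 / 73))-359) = -171357145 / 1160919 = -147.60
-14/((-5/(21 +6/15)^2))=160286/125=1282.29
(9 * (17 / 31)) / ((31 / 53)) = 8109 / 961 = 8.44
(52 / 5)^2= 108.16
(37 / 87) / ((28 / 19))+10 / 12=911 / 812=1.12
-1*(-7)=7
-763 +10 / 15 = -2287 / 3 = -762.33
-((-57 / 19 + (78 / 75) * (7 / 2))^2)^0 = -1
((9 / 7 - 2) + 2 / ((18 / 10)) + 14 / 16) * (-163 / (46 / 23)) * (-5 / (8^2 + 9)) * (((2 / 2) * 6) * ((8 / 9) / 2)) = 522415 / 27594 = 18.93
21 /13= 1.62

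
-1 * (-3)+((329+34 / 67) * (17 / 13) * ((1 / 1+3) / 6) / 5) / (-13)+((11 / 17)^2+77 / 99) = -32833081 / 147255615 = -0.22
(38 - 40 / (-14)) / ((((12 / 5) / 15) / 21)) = 10725 / 2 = 5362.50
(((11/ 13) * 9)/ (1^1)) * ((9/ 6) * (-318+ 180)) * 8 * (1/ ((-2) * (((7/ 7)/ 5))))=31527.69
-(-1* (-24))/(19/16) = -384/19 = -20.21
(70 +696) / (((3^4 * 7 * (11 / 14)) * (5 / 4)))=6128 / 4455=1.38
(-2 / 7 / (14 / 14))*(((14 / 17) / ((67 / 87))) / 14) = -174 / 7973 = -0.02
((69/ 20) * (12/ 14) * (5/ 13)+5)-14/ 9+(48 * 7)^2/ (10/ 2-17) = -15402799/ 1638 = -9403.42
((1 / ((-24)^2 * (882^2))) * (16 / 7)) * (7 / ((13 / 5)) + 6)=113 / 2548479024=0.00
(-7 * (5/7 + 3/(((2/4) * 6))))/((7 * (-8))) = 3/14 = 0.21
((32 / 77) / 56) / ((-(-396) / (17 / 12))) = 17 / 640332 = 0.00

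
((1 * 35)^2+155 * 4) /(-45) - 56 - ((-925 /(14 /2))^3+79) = 791392757 /343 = 2307267.51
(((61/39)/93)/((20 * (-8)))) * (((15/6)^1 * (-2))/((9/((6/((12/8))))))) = 61/261144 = 0.00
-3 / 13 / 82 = -3 / 1066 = -0.00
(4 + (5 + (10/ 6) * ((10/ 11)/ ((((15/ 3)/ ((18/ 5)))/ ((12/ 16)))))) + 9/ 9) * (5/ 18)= 595/ 198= 3.01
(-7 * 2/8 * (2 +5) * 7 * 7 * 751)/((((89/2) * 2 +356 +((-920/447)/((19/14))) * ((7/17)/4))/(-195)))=10153289036709/51381604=197605.53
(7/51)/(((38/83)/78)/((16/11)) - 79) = -120848/69553103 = -0.00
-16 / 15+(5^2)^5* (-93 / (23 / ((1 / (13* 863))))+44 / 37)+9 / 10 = 665050009983881 / 57284214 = 11609655.85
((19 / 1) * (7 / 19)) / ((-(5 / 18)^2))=-2268 / 25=-90.72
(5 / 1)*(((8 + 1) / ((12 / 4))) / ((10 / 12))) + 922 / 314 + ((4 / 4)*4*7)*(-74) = -322017 / 157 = -2051.06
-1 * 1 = -1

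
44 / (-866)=-22 / 433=-0.05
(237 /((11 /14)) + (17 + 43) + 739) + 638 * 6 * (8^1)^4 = 172486475 /11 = 15680588.64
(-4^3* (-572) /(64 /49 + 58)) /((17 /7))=6278272 /24701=254.17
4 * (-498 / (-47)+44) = 10264 / 47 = 218.38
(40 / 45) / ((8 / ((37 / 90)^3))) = 50653 / 6561000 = 0.01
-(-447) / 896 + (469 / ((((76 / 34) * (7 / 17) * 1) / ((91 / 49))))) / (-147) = -14861545 / 2502528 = -5.94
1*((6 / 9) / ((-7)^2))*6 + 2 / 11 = 142 / 539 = 0.26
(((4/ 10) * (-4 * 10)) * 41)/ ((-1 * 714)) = 0.92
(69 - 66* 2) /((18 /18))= -63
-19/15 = -1.27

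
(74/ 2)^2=1369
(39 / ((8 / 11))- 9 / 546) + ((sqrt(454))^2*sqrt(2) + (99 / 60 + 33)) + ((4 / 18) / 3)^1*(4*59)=10392127 / 98280 + 454*sqrt(2)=747.79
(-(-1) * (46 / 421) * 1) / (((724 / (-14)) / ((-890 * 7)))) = 1003030 / 76201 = 13.16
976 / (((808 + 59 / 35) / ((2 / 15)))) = 13664 / 85017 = 0.16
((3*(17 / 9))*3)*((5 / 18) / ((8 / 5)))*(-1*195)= -27625 / 48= -575.52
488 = 488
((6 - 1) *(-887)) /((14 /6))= -13305 /7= -1900.71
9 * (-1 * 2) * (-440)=7920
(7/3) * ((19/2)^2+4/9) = 22855/108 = 211.62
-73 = -73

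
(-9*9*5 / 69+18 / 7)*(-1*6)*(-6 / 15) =-6372 / 805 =-7.92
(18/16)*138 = 621/4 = 155.25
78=78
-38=-38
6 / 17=0.35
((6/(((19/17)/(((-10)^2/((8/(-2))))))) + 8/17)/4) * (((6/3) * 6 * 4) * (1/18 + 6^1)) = -9417164/969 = -9718.44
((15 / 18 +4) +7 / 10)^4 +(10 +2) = 48065821 / 50625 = 949.45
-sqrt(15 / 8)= -sqrt(30) / 4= -1.37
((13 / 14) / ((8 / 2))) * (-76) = -247 / 14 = -17.64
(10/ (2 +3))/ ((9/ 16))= 3.56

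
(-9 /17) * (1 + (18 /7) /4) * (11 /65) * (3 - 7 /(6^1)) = -8349 /30940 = -0.27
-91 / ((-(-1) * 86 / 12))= -546 / 43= -12.70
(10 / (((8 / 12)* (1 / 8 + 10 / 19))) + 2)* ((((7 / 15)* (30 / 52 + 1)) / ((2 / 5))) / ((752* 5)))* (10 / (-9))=-118531 / 8710416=-0.01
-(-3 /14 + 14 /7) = -1.79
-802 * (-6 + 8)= -1604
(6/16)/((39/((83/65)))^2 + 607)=20667/84862784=0.00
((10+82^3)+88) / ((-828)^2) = 30637 / 38088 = 0.80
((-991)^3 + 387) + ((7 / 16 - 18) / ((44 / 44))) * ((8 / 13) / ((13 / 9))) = -328955759321 / 338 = -973241891.48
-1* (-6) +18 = 24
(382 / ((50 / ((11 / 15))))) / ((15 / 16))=33616 / 5625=5.98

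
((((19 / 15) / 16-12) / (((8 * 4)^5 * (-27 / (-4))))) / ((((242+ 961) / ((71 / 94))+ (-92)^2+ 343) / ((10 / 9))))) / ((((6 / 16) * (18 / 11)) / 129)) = -96080963 / 81277300405960704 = -0.00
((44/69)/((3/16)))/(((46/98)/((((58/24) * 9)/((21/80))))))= 2858240/4761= 600.34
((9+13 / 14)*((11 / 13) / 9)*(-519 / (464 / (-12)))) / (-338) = -264517 / 7135856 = -0.04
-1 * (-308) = 308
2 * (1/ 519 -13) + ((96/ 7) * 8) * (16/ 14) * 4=12093836/ 25431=475.55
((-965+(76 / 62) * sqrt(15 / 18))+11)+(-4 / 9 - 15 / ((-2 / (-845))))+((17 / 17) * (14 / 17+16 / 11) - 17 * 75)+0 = -28828667 / 3366+19 * sqrt(30) / 93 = -8563.55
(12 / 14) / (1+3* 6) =6 / 133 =0.05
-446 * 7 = -3122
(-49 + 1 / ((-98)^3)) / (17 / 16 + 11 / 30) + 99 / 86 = -114990488127 / 3470410202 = -33.13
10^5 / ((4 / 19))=475000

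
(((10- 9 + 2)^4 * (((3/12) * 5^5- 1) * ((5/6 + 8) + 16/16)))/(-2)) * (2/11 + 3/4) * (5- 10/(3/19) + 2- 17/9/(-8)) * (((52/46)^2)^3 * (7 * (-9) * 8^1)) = -27817968320749495161/1628394779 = -17083061601.21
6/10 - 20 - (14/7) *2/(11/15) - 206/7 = -20899/385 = -54.28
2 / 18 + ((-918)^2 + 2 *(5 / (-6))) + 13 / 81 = 68260531 / 81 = 842722.60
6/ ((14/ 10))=4.29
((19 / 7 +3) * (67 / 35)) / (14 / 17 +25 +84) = 9112 / 91483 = 0.10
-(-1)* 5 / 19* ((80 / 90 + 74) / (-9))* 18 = -39.42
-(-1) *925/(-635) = -185/127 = -1.46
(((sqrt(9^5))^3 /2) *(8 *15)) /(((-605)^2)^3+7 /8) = 2295825120 /130767849030041669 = 0.00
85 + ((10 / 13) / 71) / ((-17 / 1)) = 85.00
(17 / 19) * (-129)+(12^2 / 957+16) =-601679 / 6061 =-99.27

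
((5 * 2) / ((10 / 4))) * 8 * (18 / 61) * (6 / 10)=1728 / 305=5.67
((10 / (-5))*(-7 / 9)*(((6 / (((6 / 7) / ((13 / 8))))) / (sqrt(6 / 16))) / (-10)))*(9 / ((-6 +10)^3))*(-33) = 13.41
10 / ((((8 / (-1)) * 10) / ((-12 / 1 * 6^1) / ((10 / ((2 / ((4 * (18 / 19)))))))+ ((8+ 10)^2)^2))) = -524861 / 40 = -13121.52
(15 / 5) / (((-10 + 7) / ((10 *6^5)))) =-77760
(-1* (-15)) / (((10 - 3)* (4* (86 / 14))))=0.09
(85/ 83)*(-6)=-510/ 83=-6.14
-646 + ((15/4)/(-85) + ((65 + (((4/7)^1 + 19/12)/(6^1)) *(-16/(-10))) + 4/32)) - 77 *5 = -41355359/42840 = -965.34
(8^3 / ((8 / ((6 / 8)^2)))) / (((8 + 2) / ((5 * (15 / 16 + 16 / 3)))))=903 / 8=112.88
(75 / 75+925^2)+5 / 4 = 855627.25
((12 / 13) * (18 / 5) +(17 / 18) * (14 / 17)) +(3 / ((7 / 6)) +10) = 68273 / 4095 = 16.67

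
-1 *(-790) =790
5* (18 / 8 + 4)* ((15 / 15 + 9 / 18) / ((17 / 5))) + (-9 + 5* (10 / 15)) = 3313 / 408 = 8.12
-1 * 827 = -827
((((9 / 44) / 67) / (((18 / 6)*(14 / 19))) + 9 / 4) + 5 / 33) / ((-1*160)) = -27047 / 1800960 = -0.02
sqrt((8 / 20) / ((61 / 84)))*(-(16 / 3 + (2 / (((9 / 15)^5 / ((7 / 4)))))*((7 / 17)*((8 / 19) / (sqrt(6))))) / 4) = sqrt(12810)*(-627912 - 153125*sqrt(6)) / 71817435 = -1.58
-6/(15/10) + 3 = -1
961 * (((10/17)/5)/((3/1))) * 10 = 19220/51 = 376.86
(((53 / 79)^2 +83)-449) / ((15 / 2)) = -4562794 / 93615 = -48.74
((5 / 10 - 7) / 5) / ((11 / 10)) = -1.18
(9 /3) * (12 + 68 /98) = 1866 /49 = 38.08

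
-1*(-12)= 12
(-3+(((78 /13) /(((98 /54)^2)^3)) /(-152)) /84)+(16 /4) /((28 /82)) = 8.71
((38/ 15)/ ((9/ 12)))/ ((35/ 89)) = 13528/ 1575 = 8.59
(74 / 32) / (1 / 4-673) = -37 / 10764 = -0.00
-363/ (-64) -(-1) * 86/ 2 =3115/ 64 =48.67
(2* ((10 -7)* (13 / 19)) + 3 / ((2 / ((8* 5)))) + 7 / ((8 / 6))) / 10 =5271 / 760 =6.94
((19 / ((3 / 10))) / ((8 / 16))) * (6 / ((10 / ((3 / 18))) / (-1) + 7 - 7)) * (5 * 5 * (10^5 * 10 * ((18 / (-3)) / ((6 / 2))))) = 1900000000 / 3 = 633333333.33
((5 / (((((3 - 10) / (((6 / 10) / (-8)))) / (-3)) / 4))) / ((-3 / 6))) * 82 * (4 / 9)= 328 / 7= 46.86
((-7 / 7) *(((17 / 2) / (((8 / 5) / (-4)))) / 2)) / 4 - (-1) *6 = 8.66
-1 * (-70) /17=70 /17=4.12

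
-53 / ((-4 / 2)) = 53 / 2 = 26.50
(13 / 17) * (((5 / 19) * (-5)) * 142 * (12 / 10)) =-55380 / 323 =-171.46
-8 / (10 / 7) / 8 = -7 / 10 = -0.70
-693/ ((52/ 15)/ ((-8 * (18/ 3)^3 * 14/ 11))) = 5715360/ 13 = 439643.08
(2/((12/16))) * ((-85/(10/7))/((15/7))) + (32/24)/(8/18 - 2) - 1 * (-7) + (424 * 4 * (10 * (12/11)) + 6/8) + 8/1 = 255615359/13860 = 18442.67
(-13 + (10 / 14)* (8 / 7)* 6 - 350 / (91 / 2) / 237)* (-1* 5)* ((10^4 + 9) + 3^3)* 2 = 9480600040 / 11613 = 816378.20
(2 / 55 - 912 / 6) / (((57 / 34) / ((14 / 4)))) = -331534 / 1045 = -317.26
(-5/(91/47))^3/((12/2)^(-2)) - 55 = -508649905/753571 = -674.99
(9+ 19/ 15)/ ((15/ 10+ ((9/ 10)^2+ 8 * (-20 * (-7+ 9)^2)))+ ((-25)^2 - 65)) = -3080/ 23307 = -0.13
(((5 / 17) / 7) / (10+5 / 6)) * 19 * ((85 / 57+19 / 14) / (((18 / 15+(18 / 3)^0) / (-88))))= -90920 / 10829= -8.40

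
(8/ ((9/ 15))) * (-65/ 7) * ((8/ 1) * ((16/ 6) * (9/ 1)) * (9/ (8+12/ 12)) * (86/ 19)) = -14310400/ 133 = -107596.99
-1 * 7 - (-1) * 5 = -2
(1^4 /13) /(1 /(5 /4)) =5 /52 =0.10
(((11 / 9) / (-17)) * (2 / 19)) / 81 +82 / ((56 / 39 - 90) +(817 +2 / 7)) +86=4033854266002 / 46844040447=86.11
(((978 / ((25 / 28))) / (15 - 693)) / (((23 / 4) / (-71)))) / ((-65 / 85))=-22034992 / 844675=-26.09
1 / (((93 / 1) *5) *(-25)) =-1 / 11625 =-0.00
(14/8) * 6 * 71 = 1491/2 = 745.50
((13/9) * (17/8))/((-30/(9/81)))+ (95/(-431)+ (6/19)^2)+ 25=24.87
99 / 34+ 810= 27639 / 34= 812.91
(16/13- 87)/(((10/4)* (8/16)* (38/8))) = -3568/247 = -14.45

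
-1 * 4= -4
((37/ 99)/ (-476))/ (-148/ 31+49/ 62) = 1147/ 5819814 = 0.00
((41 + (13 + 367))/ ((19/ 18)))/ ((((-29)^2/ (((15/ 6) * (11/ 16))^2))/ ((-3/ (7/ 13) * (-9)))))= 4023065475/ 57268736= 70.25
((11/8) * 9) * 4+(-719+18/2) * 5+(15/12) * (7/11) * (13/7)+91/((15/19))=-2233279/660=-3383.76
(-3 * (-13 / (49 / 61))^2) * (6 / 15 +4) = -41504034 / 12005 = -3457.23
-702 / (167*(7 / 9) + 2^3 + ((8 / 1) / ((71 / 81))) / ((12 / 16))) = -4.68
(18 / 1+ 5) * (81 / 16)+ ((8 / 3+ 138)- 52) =9845 / 48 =205.10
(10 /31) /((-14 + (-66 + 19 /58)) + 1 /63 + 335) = 7308 /5784755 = 0.00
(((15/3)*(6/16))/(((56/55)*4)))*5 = 4125/1792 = 2.30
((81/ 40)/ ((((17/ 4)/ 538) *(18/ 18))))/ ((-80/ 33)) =-719037/ 6800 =-105.74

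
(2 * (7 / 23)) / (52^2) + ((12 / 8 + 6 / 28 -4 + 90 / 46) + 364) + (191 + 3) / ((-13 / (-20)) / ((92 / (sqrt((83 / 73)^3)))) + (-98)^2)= 9617095493341483349154742597 / 26443022637024166517273384 -28116668320 * sqrt(6059) / 121481047801390011197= 363.69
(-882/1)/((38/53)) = -23373/19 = -1230.16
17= 17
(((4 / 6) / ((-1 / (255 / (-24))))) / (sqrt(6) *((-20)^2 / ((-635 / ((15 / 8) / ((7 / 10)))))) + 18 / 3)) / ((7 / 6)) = 1349375 *sqrt(6) / 2491926 + 9596755 / 4983852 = 3.25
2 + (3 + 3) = 8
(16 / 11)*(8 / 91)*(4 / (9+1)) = 256 / 5005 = 0.05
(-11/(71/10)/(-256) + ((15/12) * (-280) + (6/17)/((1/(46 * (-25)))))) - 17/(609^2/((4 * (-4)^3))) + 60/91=-755.21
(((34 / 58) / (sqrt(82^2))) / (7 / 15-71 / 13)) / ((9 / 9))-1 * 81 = -187613247 / 2316172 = -81.00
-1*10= -10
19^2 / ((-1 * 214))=-361 / 214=-1.69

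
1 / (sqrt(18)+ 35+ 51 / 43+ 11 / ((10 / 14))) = 794855 / 40726077 - 46225* sqrt(2) / 40726077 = 0.02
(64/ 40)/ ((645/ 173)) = 0.43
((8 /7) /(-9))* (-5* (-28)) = -160 /9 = -17.78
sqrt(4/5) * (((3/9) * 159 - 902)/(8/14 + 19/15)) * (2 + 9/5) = -677502 * sqrt(5)/965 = -1569.89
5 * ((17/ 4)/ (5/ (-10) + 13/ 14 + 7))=595/ 208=2.86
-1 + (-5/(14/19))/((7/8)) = -8.76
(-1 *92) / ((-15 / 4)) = 24.53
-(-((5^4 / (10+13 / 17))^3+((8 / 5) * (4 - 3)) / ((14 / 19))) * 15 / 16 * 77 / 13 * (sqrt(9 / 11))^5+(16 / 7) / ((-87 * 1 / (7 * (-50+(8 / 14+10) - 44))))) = -9344 / 609+1133505007295949 * sqrt(11) / 5712657808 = 658069.03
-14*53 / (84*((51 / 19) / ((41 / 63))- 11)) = 1.28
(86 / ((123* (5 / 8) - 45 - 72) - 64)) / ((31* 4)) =-172 / 25823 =-0.01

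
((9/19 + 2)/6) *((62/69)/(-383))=-1457/1506339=-0.00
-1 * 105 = -105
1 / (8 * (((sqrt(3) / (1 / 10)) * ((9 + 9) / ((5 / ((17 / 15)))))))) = 0.00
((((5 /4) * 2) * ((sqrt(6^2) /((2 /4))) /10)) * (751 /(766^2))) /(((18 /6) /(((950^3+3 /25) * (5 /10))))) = 16097215627253 /29337800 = 548685.16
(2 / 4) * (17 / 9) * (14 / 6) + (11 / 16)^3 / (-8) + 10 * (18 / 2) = 81539999 / 884736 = 92.16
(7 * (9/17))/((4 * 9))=7/68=0.10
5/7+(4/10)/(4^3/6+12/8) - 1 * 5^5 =-7982466/2555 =-3124.25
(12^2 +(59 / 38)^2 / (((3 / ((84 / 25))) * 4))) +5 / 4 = 1316973 / 9025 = 145.92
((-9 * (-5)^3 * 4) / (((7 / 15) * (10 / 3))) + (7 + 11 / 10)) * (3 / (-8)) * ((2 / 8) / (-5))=54.39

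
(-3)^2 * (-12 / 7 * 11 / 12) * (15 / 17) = -1485 / 119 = -12.48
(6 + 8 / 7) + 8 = 106 / 7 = 15.14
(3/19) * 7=21/19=1.11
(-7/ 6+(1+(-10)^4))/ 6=59999/ 36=1666.64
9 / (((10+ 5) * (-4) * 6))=-1 / 40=-0.02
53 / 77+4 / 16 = 289 / 308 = 0.94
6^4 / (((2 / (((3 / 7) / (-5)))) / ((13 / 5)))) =-25272 / 175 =-144.41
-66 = -66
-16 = -16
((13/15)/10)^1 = 13/150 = 0.09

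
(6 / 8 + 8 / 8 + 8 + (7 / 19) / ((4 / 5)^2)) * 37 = 116143 / 304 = 382.05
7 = 7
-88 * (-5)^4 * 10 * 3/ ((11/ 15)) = -2250000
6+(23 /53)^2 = 17383 /2809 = 6.19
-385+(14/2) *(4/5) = -1897/5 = -379.40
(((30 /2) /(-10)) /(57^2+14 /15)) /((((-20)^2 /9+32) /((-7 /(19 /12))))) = 0.00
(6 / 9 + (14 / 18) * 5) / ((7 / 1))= 41 / 63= 0.65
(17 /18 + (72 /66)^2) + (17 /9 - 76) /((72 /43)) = -42.13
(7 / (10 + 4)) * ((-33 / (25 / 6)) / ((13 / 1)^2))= -99 / 4225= -0.02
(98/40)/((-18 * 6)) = -49/2160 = -0.02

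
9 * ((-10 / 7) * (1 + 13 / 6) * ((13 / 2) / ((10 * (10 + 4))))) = -741 / 392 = -1.89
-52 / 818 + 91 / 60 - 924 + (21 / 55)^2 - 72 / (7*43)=-922.64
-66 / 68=-33 / 34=-0.97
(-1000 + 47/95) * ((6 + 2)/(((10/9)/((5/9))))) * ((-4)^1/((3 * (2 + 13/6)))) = 3038496/2375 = 1279.37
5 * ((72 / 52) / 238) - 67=-103604 / 1547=-66.97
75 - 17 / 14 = 1033 / 14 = 73.79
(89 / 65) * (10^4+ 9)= 890801 / 65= 13704.63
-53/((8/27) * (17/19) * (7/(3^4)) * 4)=-2202309/3808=-578.34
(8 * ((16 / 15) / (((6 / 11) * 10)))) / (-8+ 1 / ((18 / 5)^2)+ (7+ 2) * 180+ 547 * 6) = 12672 / 39642025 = 0.00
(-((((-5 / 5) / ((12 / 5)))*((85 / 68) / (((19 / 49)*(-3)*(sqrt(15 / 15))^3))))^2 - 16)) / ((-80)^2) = 118270511 / 47908454400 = 0.00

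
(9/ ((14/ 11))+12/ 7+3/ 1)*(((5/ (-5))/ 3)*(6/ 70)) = -33/ 98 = -0.34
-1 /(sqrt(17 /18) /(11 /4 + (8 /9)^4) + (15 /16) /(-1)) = 11017658880 * sqrt(34) /177547050769 + 627359042000 /532641152307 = 1.54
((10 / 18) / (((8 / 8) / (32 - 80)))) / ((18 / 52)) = -2080 / 27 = -77.04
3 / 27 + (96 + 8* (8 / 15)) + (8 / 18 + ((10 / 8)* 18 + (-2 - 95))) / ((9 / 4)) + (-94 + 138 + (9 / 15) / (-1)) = 8980 / 81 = 110.86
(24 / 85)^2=576 / 7225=0.08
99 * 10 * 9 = 8910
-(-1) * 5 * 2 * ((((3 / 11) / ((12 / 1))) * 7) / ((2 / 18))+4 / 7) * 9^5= 182166165 / 154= 1182897.18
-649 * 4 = -2596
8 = 8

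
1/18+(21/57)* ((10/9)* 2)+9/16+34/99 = 1.78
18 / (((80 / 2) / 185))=333 / 4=83.25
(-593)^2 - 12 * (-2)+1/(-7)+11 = 2461787/7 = 351683.86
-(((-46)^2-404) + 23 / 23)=-1713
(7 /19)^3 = 343 /6859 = 0.05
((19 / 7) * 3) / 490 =57 / 3430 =0.02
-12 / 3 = -4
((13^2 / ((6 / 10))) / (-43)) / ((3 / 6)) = -13.10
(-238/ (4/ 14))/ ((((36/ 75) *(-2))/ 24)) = 20825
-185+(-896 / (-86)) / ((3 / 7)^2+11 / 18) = -5181319 / 30143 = -171.89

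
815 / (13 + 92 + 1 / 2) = 1630 / 211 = 7.73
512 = 512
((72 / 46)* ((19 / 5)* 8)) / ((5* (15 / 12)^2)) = 87552 / 14375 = 6.09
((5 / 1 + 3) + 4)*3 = 36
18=18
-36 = -36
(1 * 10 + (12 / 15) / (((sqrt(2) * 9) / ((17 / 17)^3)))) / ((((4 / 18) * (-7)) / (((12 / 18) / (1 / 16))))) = -480 / 7 - 32 * sqrt(2) / 105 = -69.00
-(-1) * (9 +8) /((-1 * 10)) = -17 /10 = -1.70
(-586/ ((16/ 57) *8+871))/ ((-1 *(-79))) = -33402/ 3932225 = -0.01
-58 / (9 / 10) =-580 / 9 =-64.44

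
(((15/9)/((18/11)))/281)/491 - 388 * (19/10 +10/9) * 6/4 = -65283185911/37252170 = -1752.47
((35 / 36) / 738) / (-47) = -35 / 1248696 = -0.00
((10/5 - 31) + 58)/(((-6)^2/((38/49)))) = 551/882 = 0.62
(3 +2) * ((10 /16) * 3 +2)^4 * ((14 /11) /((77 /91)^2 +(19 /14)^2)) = 53533741807 /95434240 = 560.95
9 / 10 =0.90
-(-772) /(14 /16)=6176 /7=882.29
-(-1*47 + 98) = -51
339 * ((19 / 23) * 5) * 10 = 322050 / 23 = 14002.17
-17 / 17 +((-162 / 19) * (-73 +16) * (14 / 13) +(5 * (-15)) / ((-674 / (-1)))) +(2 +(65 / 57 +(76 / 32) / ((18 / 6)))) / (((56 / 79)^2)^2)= 537.85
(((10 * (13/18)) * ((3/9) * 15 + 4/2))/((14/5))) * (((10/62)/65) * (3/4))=0.03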